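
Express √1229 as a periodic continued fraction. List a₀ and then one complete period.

a₀ = ⌊√1229⌋ = 35.
With m₀=0, d₀=1 and mₖ₊₁ = dₖaₖ − mₖ, dₖ₊₁ = (n − mₖ₊₁²)/dₖ, aₖ₊₁ = ⌊(a₀+mₖ₊₁)/dₖ₊₁⌋:
  k=1: m=35, d=4, a=17
  k=2: m=33, d=35, a=1
  k=3: m=2, d=35, a=1
  k=4: m=33, d=4, a=17
  k=5: m=35, d=1, a=70
d=1 and a=2a₀=70 at k=5, so the next step gives (m, d) = (35, 4) again — its k=1 value — and the period has length 5.

[35; 17, 1, 1, 17, 70]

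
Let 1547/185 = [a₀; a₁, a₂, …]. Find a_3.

3

1547 = 8·185 + 67   →  a_0 = 8
185 = 2·67 + 51   →  a_1 = 2
67 = 1·51 + 16   →  a_2 = 1
51 = 3·16 + 3   →  a_3 = 3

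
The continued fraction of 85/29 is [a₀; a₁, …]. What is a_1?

1

85 = 2·29 + 27   →  a_0 = 2
29 = 1·27 + 2   →  a_1 = 1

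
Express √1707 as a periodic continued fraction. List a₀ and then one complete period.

a₀ = ⌊√1707⌋ = 41.

[41; 3, 6, 41, 6, 3, 82]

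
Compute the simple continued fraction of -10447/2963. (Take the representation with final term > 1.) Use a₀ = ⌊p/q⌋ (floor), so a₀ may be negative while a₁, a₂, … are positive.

[-4; 2, 9, 5, 2, 6, 2]

-10447 = -4×2963 + 1405
2963 = 2×1405 + 153
1405 = 9×153 + 28
153 = 5×28 + 13
28 = 2×13 + 2
13 = 6×2 + 1
2 = 2×1 + 0  (stop)
So -10447/2963 = [-4; 2, 9, 5, 2, 6, 2].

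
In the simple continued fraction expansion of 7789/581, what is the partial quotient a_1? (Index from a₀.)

2

7789 = 13·581 + 236   →  a_0 = 13
581 = 2·236 + 109   →  a_1 = 2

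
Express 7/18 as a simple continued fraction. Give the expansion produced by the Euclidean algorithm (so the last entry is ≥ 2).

[0; 2, 1, 1, 3]

7 = 0*18 + 7
18 = 2*7 + 4
7 = 1*4 + 3
4 = 1*3 + 1
3 = 3*1 + 0  (stop)
So 7/18 = [0; 2, 1, 1, 3].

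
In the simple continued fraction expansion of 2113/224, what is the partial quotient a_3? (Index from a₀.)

2113 = 9·224 + 97   →  a_0 = 9
224 = 2·97 + 30   →  a_1 = 2
97 = 3·30 + 7   →  a_2 = 3
30 = 4·7 + 2   →  a_3 = 4

4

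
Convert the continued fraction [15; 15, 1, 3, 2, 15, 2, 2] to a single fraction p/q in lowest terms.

169448/11249

Using pₖ = aₖpₖ₋₁ + pₖ₋₂ and qₖ = aₖqₖ₋₁ + qₖ₋₂:
  k=0: a=15, p=15, q=1
  k=1: a=15, p=226, q=15
  k=2: a=1, p=241, q=16
  k=3: a=3, p=949, q=63
  k=4: a=2, p=2139, q=142
  k=5: a=15, p=33034, q=2193
  k=6: a=2, p=68207, q=4528
  k=7: a=2, p=169448, q=11249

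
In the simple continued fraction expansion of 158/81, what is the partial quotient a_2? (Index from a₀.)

158 = 1·81 + 77   →  a_0 = 1
81 = 1·77 + 4   →  a_1 = 1
77 = 19·4 + 1   →  a_2 = 19

19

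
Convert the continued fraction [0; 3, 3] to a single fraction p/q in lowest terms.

Fold from the inside: start with 3/1.
  3 + 1/3 = 10/3
  0 + 3/10 = 3/10

3/10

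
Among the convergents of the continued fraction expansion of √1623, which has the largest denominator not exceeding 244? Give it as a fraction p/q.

7453/185

√1623 = [40; 3, 2, 26, 2, 3, 80, …] (period length 6).
Convergents:
  p_0/q_0 = 40/1
  p_1/q_1 = 121/3
  p_2/q_2 = 282/7
  p_3/q_3 = 7453/185
  p_4/q_4 = 15188/377
q_3 = 185 ≤ 244 < 377 = q_4, so the answer is 7453/185.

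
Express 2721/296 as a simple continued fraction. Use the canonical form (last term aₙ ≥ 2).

[9; 5, 5, 5, 2]

2721 = 9*296 + 57
296 = 5*57 + 11
57 = 5*11 + 2
11 = 5*2 + 1
2 = 2*1 + 0  (stop)
So 2721/296 = [9; 5, 5, 5, 2].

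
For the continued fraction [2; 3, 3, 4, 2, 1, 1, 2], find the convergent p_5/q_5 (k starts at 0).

Using pₖ = aₖpₖ₋₁ + pₖ₋₂, qₖ = aₖqₖ₋₁ + qₖ₋₂ (with p₋₁=1, p₋₂=0, q₋₁=0, q₋₂=1):
  k=0: a=2, p=2, q=1
  k=1: a=3, p=7, q=3
  k=2: a=3, p=23, q=10
  k=3: a=4, p=99, q=43
  k=4: a=2, p=221, q=96
  k=5: a=1, p=320, q=139

320/139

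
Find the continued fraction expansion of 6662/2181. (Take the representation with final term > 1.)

6662 = 3×2181 + 119
2181 = 18×119 + 39
119 = 3×39 + 2
39 = 19×2 + 1
2 = 2×1 + 0  (stop)
So 6662/2181 = [3; 18, 3, 19, 2].

[3; 18, 3, 19, 2]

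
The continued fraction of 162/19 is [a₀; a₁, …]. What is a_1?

162 = 8·19 + 10   →  a_0 = 8
19 = 1·10 + 9   →  a_1 = 1

1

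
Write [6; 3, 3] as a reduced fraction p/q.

Fold from the inside: start with 3/1.
  3 + 1/3 = 10/3
  6 + 3/10 = 63/10

63/10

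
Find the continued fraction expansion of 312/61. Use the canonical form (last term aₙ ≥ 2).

312 = 5·61 + 7
61 = 8·7 + 5
7 = 1·5 + 2
5 = 2·2 + 1
2 = 2·1 + 0  (stop)
So 312/61 = [5; 8, 1, 2, 2].

[5; 8, 1, 2, 2]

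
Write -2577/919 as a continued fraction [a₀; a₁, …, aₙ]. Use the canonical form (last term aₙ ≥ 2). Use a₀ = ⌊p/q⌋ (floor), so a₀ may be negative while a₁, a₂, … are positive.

[-3; 5, 9, 2, 9]

-2577 = -3*919 + 180
919 = 5*180 + 19
180 = 9*19 + 9
19 = 2*9 + 1
9 = 9*1 + 0  (stop)
So -2577/919 = [-3; 5, 9, 2, 9].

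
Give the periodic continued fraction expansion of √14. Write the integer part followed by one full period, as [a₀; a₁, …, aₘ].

a₀ = ⌊√14⌋ = 3.
With m₀=0, d₀=1 and mₖ₊₁ = dₖaₖ − mₖ, dₖ₊₁ = (n − mₖ₊₁²)/dₖ, aₖ₊₁ = ⌊(a₀+mₖ₊₁)/dₖ₊₁⌋:
  k=1: m=3, d=5, a=1
  k=2: m=2, d=2, a=2
  k=3: m=2, d=5, a=1
  k=4: m=3, d=1, a=6
d=1 and a=2a₀=6 at k=4, so the next step gives (m, d) = (3, 5) again — its k=1 value — and the period has length 4.

[3; 1, 2, 1, 6]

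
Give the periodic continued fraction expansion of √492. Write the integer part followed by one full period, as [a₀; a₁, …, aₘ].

[22; 5, 1, 1, 10, 1, 1, 5, 44]

a₀ = ⌊√492⌋ = 22.
With m₀=0, d₀=1 and mₖ₊₁ = dₖaₖ − mₖ, dₖ₊₁ = (n − mₖ₊₁²)/dₖ, aₖ₊₁ = ⌊(a₀+mₖ₊₁)/dₖ₊₁⌋:
  k=1: m=22, d=8, a=5
  k=2: m=18, d=21, a=1
  k=3: m=3, d=23, a=1
  k=4: m=20, d=4, a=10
  k=5: m=20, d=23, a=1
  k=6: m=3, d=21, a=1
  k=7: m=18, d=8, a=5
  k=8: m=22, d=1, a=44
d=1 and a=2a₀=44 at k=8, so the next step gives (m, d) = (22, 8) again — its k=1 value — and the period has length 8.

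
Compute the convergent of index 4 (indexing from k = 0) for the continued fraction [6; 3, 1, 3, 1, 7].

119/19

Using pₖ = aₖpₖ₋₁ + pₖ₋₂, qₖ = aₖqₖ₋₁ + qₖ₋₂ (with p₋₁=1, p₋₂=0, q₋₁=0, q₋₂=1):
  k=0: a=6, p=6, q=1
  k=1: a=3, p=19, q=3
  k=2: a=1, p=25, q=4
  k=3: a=3, p=94, q=15
  k=4: a=1, p=119, q=19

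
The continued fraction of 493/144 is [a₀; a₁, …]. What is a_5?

2

493 = 3·144 + 61   →  a_0 = 3
144 = 2·61 + 22   →  a_1 = 2
61 = 2·22 + 17   →  a_2 = 2
22 = 1·17 + 5   →  a_3 = 1
17 = 3·5 + 2   →  a_4 = 3
5 = 2·2 + 1   →  a_5 = 2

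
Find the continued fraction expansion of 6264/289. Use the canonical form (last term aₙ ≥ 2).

6264 = 21×289 + 195
289 = 1×195 + 94
195 = 2×94 + 7
94 = 13×7 + 3
7 = 2×3 + 1
3 = 3×1 + 0  (stop)
So 6264/289 = [21; 1, 2, 13, 2, 3].

[21; 1, 2, 13, 2, 3]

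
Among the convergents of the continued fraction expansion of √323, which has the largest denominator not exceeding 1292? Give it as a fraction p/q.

√323 = [17; 1, 34, …] (period length 2).
Convergents:
  p_0/q_0 = 17/1
  p_1/q_1 = 18/1
  p_2/q_2 = 629/35
  p_3/q_3 = 647/36
  p_4/q_4 = 22627/1259
  p_5/q_5 = 23274/1295
q_4 = 1259 ≤ 1292 < 1295 = q_5, so the answer is 22627/1259.

22627/1259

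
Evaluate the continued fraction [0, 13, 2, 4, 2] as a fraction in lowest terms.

Using pₖ = aₖpₖ₋₁ + pₖ₋₂ and qₖ = aₖqₖ₋₁ + qₖ₋₂:
  k=0: a=0, p=0, q=1
  k=1: a=13, p=1, q=13
  k=2: a=2, p=2, q=27
  k=3: a=4, p=9, q=121
  k=4: a=2, p=20, q=269

20/269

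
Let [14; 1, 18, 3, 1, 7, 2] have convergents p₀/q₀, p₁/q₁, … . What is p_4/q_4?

1151/77

Using pₖ = aₖpₖ₋₁ + pₖ₋₂, qₖ = aₖqₖ₋₁ + qₖ₋₂ (with p₋₁=1, p₋₂=0, q₋₁=0, q₋₂=1):
  k=0: a=14, p=14, q=1
  k=1: a=1, p=15, q=1
  k=2: a=18, p=284, q=19
  k=3: a=3, p=867, q=58
  k=4: a=1, p=1151, q=77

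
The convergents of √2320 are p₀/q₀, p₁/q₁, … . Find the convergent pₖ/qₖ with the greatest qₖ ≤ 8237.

√2320 = [48; 6, 96, …] (period length 2).
Convergents:
  p_0/q_0 = 48/1
  p_1/q_1 = 289/6
  p_2/q_2 = 27792/577
  p_3/q_3 = 167041/3468
  p_4/q_4 = 16063728/333505
q_3 = 3468 ≤ 8237 < 333505 = q_4, so the answer is 167041/3468.

167041/3468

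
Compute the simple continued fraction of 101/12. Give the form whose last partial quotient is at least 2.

101 = 8×12 + 5
12 = 2×5 + 2
5 = 2×2 + 1
2 = 2×1 + 0  (stop)
So 101/12 = [8; 2, 2, 2].

[8; 2, 2, 2]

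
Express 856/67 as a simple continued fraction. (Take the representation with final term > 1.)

[12; 1, 3, 2, 7]

856 = 12*67 + 52
67 = 1*52 + 15
52 = 3*15 + 7
15 = 2*7 + 1
7 = 7*1 + 0  (stop)
So 856/67 = [12; 1, 3, 2, 7].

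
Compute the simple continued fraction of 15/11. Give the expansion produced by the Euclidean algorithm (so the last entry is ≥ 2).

15 = 1·11 + 4
11 = 2·4 + 3
4 = 1·3 + 1
3 = 3·1 + 0  (stop)
So 15/11 = [1; 2, 1, 3].

[1; 2, 1, 3]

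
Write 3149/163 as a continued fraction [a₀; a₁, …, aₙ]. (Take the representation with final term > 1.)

3149 = 19*163 + 52
163 = 3*52 + 7
52 = 7*7 + 3
7 = 2*3 + 1
3 = 3*1 + 0  (stop)
So 3149/163 = [19; 3, 7, 2, 3].

[19; 3, 7, 2, 3]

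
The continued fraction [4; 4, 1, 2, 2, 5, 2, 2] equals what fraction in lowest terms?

Using pₖ = aₖpₖ₋₁ + pₖ₋₂ and qₖ = aₖqₖ₋₁ + qₖ₋₂:
  k=0: a=4, p=4, q=1
  k=1: a=4, p=17, q=4
  k=2: a=1, p=21, q=5
  k=3: a=2, p=59, q=14
  k=4: a=2, p=139, q=33
  k=5: a=5, p=754, q=179
  k=6: a=2, p=1647, q=391
  k=7: a=2, p=4048, q=961

4048/961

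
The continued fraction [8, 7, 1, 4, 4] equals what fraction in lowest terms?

Using pₖ = aₖpₖ₋₁ + pₖ₋₂ and qₖ = aₖqₖ₋₁ + qₖ₋₂:
  k=0: a=8, p=8, q=1
  k=1: a=7, p=57, q=7
  k=2: a=1, p=65, q=8
  k=3: a=4, p=317, q=39
  k=4: a=4, p=1333, q=164

1333/164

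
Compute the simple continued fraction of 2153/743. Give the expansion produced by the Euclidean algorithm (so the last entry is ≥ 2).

2153 = 2·743 + 667
743 = 1·667 + 76
667 = 8·76 + 59
76 = 1·59 + 17
59 = 3·17 + 8
17 = 2·8 + 1
8 = 8·1 + 0  (stop)
So 2153/743 = [2; 1, 8, 1, 3, 2, 8].

[2; 1, 8, 1, 3, 2, 8]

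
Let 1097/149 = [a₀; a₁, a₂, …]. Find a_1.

2

1097 = 7·149 + 54   →  a_0 = 7
149 = 2·54 + 41   →  a_1 = 2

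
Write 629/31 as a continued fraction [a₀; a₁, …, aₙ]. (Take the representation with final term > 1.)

629 = 20·31 + 9
31 = 3·9 + 4
9 = 2·4 + 1
4 = 4·1 + 0  (stop)
So 629/31 = [20; 3, 2, 4].

[20; 3, 2, 4]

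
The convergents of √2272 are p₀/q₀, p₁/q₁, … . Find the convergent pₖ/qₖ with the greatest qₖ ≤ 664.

27217/571

√2272 = [47; 1, 1, 1, 94, …] (period length 4).
Convergents:
  p_0/q_0 = 47/1
  p_1/q_1 = 48/1
  p_2/q_2 = 95/2
  p_3/q_3 = 143/3
  p_4/q_4 = 13537/284
  p_5/q_5 = 13680/287
  p_6/q_6 = 27217/571
  p_7/q_7 = 40897/858
q_6 = 571 ≤ 664 < 858 = q_7, so the answer is 27217/571.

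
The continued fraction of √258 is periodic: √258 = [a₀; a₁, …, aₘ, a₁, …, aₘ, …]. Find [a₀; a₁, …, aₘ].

a₀ = ⌊√258⌋ = 16.
With m₀=0, d₀=1 and mₖ₊₁ = dₖaₖ − mₖ, dₖ₊₁ = (n − mₖ₊₁²)/dₖ, aₖ₊₁ = ⌊(a₀+mₖ₊₁)/dₖ₊₁⌋:
  k=1: m=16, d=2, a=16
  k=2: m=16, d=1, a=32
d=1 and a=2a₀=32 at k=2, so the next step gives (m, d) = (16, 2) again — its k=1 value — and the period has length 2.

[16; 16, 32]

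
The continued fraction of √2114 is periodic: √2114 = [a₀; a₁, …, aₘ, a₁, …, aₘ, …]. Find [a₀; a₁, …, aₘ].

a₀ = ⌊√2114⌋ = 45.
With m₀=0, d₀=1 and mₖ₊₁ = dₖaₖ − mₖ, dₖ₊₁ = (n − mₖ₊₁²)/dₖ, aₖ₊₁ = ⌊(a₀+mₖ₊₁)/dₖ₊₁⌋:
  k=1: m=45, d=89, a=1
  k=2: m=44, d=2, a=44
  k=3: m=44, d=89, a=1
  k=4: m=45, d=1, a=90
d=1 and a=2a₀=90 at k=4, so the next step gives (m, d) = (45, 89) again — its k=1 value — and the period has length 4.

[45; 1, 44, 1, 90]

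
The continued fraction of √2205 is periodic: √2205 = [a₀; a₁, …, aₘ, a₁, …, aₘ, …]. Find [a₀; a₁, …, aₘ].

[46; 1, 22, 2, 22, 1, 92]

a₀ = ⌊√2205⌋ = 46.
With m₀=0, d₀=1 and mₖ₊₁ = dₖaₖ − mₖ, dₖ₊₁ = (n − mₖ₊₁²)/dₖ, aₖ₊₁ = ⌊(a₀+mₖ₊₁)/dₖ₊₁⌋:
  k=1: m=46, d=89, a=1
  k=2: m=43, d=4, a=22
  k=3: m=45, d=45, a=2
  k=4: m=45, d=4, a=22
  k=5: m=43, d=89, a=1
  k=6: m=46, d=1, a=92
d=1 and a=2a₀=92 at k=6, so the next step gives (m, d) = (46, 89) again — its k=1 value — and the period has length 6.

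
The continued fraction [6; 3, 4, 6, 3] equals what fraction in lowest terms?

1615/256

Fold from the inside: start with 3/1.
  6 + 1/3 = 19/3
  4 + 3/19 = 79/19
  3 + 19/79 = 256/79
  6 + 79/256 = 1615/256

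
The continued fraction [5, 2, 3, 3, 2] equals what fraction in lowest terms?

Fold from the inside: start with 2/1.
  3 + 1/2 = 7/2
  3 + 2/7 = 23/7
  2 + 7/23 = 53/23
  5 + 23/53 = 288/53

288/53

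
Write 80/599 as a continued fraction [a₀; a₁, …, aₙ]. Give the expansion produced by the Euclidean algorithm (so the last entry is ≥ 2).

[0; 7, 2, 19, 2]

80 = 0*599 + 80
599 = 7*80 + 39
80 = 2*39 + 2
39 = 19*2 + 1
2 = 2*1 + 0  (stop)
So 80/599 = [0; 7, 2, 19, 2].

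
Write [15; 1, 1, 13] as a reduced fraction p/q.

Fold from the inside: start with 13/1.
  1 + 1/13 = 14/13
  1 + 13/14 = 27/14
  15 + 14/27 = 419/27

419/27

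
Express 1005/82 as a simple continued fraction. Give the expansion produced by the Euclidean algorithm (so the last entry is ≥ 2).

[12; 3, 1, 9, 2]

1005 = 12*82 + 21
82 = 3*21 + 19
21 = 1*19 + 2
19 = 9*2 + 1
2 = 2*1 + 0  (stop)
So 1005/82 = [12; 3, 1, 9, 2].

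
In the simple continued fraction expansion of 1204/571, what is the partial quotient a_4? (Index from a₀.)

3

1204 = 2·571 + 62   →  a_0 = 2
571 = 9·62 + 13   →  a_1 = 9
62 = 4·13 + 10   →  a_2 = 4
13 = 1·10 + 3   →  a_3 = 1
10 = 3·3 + 1   →  a_4 = 3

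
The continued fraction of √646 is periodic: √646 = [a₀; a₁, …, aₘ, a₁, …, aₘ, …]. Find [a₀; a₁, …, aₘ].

a₀ = ⌊√646⌋ = 25.
With m₀=0, d₀=1 and mₖ₊₁ = dₖaₖ − mₖ, dₖ₊₁ = (n − mₖ₊₁²)/dₖ, aₖ₊₁ = ⌊(a₀+mₖ₊₁)/dₖ₊₁⌋:
  k=1: m=25, d=21, a=2
  k=2: m=17, d=17, a=2
  k=3: m=17, d=21, a=2
  k=4: m=25, d=1, a=50
d=1 and a=2a₀=50 at k=4, so the next step gives (m, d) = (25, 21) again — its k=1 value — and the period has length 4.

[25; 2, 2, 2, 50]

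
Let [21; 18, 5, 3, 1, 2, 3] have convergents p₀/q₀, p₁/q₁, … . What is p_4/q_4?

Using pₖ = aₖpₖ₋₁ + pₖ₋₂, qₖ = aₖqₖ₋₁ + qₖ₋₂ (with p₋₁=1, p₋₂=0, q₋₁=0, q₋₂=1):
  k=0: a=21, p=21, q=1
  k=1: a=18, p=379, q=18
  k=2: a=5, p=1916, q=91
  k=3: a=3, p=6127, q=291
  k=4: a=1, p=8043, q=382

8043/382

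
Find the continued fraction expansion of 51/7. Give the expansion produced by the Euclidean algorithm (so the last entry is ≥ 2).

[7; 3, 2]

51 = 7×7 + 2
7 = 3×2 + 1
2 = 2×1 + 0  (stop)
So 51/7 = [7; 3, 2].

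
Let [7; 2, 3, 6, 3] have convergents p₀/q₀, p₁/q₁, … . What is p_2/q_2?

Using pₖ = aₖpₖ₋₁ + pₖ₋₂, qₖ = aₖqₖ₋₁ + qₖ₋₂ (with p₋₁=1, p₋₂=0, q₋₁=0, q₋₂=1):
  k=0: a=7, p=7, q=1
  k=1: a=2, p=15, q=2
  k=2: a=3, p=52, q=7

52/7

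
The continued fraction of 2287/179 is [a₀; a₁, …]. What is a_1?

2287 = 12·179 + 139   →  a_0 = 12
179 = 1·139 + 40   →  a_1 = 1

1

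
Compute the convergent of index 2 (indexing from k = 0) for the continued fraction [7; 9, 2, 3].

135/19

Using pₖ = aₖpₖ₋₁ + pₖ₋₂, qₖ = aₖqₖ₋₁ + qₖ₋₂ (with p₋₁=1, p₋₂=0, q₋₁=0, q₋₂=1):
  k=0: a=7, p=7, q=1
  k=1: a=9, p=64, q=9
  k=2: a=2, p=135, q=19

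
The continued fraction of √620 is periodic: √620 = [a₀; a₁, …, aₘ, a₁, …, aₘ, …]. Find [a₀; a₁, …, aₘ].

[24; 1, 8, 1, 48]

a₀ = ⌊√620⌋ = 24.
With m₀=0, d₀=1 and mₖ₊₁ = dₖaₖ − mₖ, dₖ₊₁ = (n − mₖ₊₁²)/dₖ, aₖ₊₁ = ⌊(a₀+mₖ₊₁)/dₖ₊₁⌋:
  k=1: m=24, d=44, a=1
  k=2: m=20, d=5, a=8
  k=3: m=20, d=44, a=1
  k=4: m=24, d=1, a=48
d=1 and a=2a₀=48 at k=4, so the next step gives (m, d) = (24, 44) again — its k=1 value — and the period has length 4.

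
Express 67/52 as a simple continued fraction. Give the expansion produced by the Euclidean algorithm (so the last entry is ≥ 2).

67 = 1×52 + 15
52 = 3×15 + 7
15 = 2×7 + 1
7 = 7×1 + 0  (stop)
So 67/52 = [1; 3, 2, 7].

[1; 3, 2, 7]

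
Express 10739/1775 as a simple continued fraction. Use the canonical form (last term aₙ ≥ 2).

[6; 19, 1, 16, 1, 4]

10739 = 6·1775 + 89
1775 = 19·89 + 84
89 = 1·84 + 5
84 = 16·5 + 4
5 = 1·4 + 1
4 = 4·1 + 0  (stop)
So 10739/1775 = [6; 19, 1, 16, 1, 4].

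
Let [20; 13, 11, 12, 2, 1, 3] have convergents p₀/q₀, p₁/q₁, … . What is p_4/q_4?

72797/3626

Using pₖ = aₖpₖ₋₁ + pₖ₋₂, qₖ = aₖqₖ₋₁ + qₖ₋₂ (with p₋₁=1, p₋₂=0, q₋₁=0, q₋₂=1):
  k=0: a=20, p=20, q=1
  k=1: a=13, p=261, q=13
  k=2: a=11, p=2891, q=144
  k=3: a=12, p=34953, q=1741
  k=4: a=2, p=72797, q=3626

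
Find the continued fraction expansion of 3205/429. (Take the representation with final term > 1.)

3205 = 7*429 + 202
429 = 2*202 + 25
202 = 8*25 + 2
25 = 12*2 + 1
2 = 2*1 + 0  (stop)
So 3205/429 = [7; 2, 8, 12, 2].

[7; 2, 8, 12, 2]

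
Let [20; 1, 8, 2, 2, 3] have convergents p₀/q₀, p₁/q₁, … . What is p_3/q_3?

Using pₖ = aₖpₖ₋₁ + pₖ₋₂, qₖ = aₖqₖ₋₁ + qₖ₋₂ (with p₋₁=1, p₋₂=0, q₋₁=0, q₋₂=1):
  k=0: a=20, p=20, q=1
  k=1: a=1, p=21, q=1
  k=2: a=8, p=188, q=9
  k=3: a=2, p=397, q=19

397/19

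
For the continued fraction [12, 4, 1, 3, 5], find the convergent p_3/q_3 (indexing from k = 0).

232/19

Using pₖ = aₖpₖ₋₁ + pₖ₋₂, qₖ = aₖqₖ₋₁ + qₖ₋₂ (with p₋₁=1, p₋₂=0, q₋₁=0, q₋₂=1):
  k=0: a=12, p=12, q=1
  k=1: a=4, p=49, q=4
  k=2: a=1, p=61, q=5
  k=3: a=3, p=232, q=19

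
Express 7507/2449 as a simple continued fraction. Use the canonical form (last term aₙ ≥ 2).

[3; 15, 3, 3, 1, 3, 3]

7507 = 3*2449 + 160
2449 = 15*160 + 49
160 = 3*49 + 13
49 = 3*13 + 10
13 = 1*10 + 3
10 = 3*3 + 1
3 = 3*1 + 0  (stop)
So 7507/2449 = [3; 15, 3, 3, 1, 3, 3].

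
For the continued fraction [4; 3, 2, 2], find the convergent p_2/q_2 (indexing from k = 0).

Using pₖ = aₖpₖ₋₁ + pₖ₋₂, qₖ = aₖqₖ₋₁ + qₖ₋₂ (with p₋₁=1, p₋₂=0, q₋₁=0, q₋₂=1):
  k=0: a=4, p=4, q=1
  k=1: a=3, p=13, q=3
  k=2: a=2, p=30, q=7

30/7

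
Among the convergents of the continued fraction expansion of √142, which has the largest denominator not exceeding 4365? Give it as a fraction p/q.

40897/3432

√142 = [11; 1, 10, 1, 22, …] (period length 4).
Convergents:
  p_0/q_0 = 11/1
  p_1/q_1 = 12/1
  p_2/q_2 = 131/11
  p_3/q_3 = 143/12
  p_4/q_4 = 3277/275
  p_5/q_5 = 3420/287
  p_6/q_6 = 37477/3145
  p_7/q_7 = 40897/3432
  p_8/q_8 = 937211/78649
q_7 = 3432 ≤ 4365 < 78649 = q_8, so the answer is 40897/3432.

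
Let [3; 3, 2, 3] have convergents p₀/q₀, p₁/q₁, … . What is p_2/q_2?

Using pₖ = aₖpₖ₋₁ + pₖ₋₂, qₖ = aₖqₖ₋₁ + qₖ₋₂ (with p₋₁=1, p₋₂=0, q₋₁=0, q₋₂=1):
  k=0: a=3, p=3, q=1
  k=1: a=3, p=10, q=3
  k=2: a=2, p=23, q=7

23/7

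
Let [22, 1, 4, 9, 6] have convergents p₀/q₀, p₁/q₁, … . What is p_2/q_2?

Using pₖ = aₖpₖ₋₁ + pₖ₋₂, qₖ = aₖqₖ₋₁ + qₖ₋₂ (with p₋₁=1, p₋₂=0, q₋₁=0, q₋₂=1):
  k=0: a=22, p=22, q=1
  k=1: a=1, p=23, q=1
  k=2: a=4, p=114, q=5

114/5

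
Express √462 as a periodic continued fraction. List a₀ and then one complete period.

a₀ = ⌊√462⌋ = 21.
With m₀=0, d₀=1 and mₖ₊₁ = dₖaₖ − mₖ, dₖ₊₁ = (n − mₖ₊₁²)/dₖ, aₖ₊₁ = ⌊(a₀+mₖ₊₁)/dₖ₊₁⌋:
  k=1: m=21, d=21, a=2
  k=2: m=21, d=1, a=42
d=1 and a=2a₀=42 at k=2, so the next step gives (m, d) = (21, 21) again — its k=1 value — and the period has length 2.

[21; 2, 42]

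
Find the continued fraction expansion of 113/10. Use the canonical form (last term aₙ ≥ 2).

[11; 3, 3]

113 = 11*10 + 3
10 = 3*3 + 1
3 = 3*1 + 0  (stop)
So 113/10 = [11; 3, 3].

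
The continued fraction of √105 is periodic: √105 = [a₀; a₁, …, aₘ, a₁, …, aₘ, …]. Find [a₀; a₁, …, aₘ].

[10; 4, 20]

a₀ = ⌊√105⌋ = 10.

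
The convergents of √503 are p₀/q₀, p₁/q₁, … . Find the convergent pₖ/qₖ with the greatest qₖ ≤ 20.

√503 = [22; 2, 2, 1, 21, 1, 2, 2, 44, …] (period length 8).
Convergents:
  p_0/q_0 = 22/1
  p_1/q_1 = 45/2
  p_2/q_2 = 112/5
  p_3/q_3 = 157/7
  p_4/q_4 = 3409/152
q_3 = 7 ≤ 20 < 152 = q_4, so the answer is 157/7.

157/7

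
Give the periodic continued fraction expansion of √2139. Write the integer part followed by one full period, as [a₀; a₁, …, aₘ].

[46; 4, 92]

a₀ = ⌊√2139⌋ = 46.
With m₀=0, d₀=1 and mₖ₊₁ = dₖaₖ − mₖ, dₖ₊₁ = (n − mₖ₊₁²)/dₖ, aₖ₊₁ = ⌊(a₀+mₖ₊₁)/dₖ₊₁⌋:
  k=1: m=46, d=23, a=4
  k=2: m=46, d=1, a=92
d=1 and a=2a₀=92 at k=2, so the next step gives (m, d) = (46, 23) again — its k=1 value — and the period has length 2.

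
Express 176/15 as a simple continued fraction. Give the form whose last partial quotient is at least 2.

176 = 11×15 + 11
15 = 1×11 + 4
11 = 2×4 + 3
4 = 1×3 + 1
3 = 3×1 + 0  (stop)
So 176/15 = [11; 1, 2, 1, 3].

[11; 1, 2, 1, 3]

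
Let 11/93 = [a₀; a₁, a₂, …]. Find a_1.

8

11 = 0·93 + 11   →  a_0 = 0
93 = 8·11 + 5   →  a_1 = 8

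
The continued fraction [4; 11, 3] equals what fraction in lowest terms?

139/34

Fold from the inside: start with 3/1.
  11 + 1/3 = 34/3
  4 + 3/34 = 139/34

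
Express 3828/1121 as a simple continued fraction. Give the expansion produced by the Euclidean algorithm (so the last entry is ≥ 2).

3828 = 3×1121 + 465
1121 = 2×465 + 191
465 = 2×191 + 83
191 = 2×83 + 25
83 = 3×25 + 8
25 = 3×8 + 1
8 = 8×1 + 0  (stop)
So 3828/1121 = [3; 2, 2, 2, 3, 3, 8].

[3; 2, 2, 2, 3, 3, 8]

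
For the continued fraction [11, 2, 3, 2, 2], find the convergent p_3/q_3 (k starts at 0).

183/16

Using pₖ = aₖpₖ₋₁ + pₖ₋₂, qₖ = aₖqₖ₋₁ + qₖ₋₂ (with p₋₁=1, p₋₂=0, q₋₁=0, q₋₂=1):
  k=0: a=11, p=11, q=1
  k=1: a=2, p=23, q=2
  k=2: a=3, p=80, q=7
  k=3: a=2, p=183, q=16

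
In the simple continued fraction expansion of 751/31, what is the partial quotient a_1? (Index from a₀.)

4

751 = 24·31 + 7   →  a_0 = 24
31 = 4·7 + 3   →  a_1 = 4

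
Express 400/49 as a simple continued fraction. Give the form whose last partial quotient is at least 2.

[8; 6, 8]

400 = 8×49 + 8
49 = 6×8 + 1
8 = 8×1 + 0  (stop)
So 400/49 = [8; 6, 8].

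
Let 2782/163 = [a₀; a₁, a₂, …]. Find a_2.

2782 = 17·163 + 11   →  a_0 = 17
163 = 14·11 + 9   →  a_1 = 14
11 = 1·9 + 2   →  a_2 = 1

1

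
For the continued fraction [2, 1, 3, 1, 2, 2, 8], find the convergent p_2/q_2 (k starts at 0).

Using pₖ = aₖpₖ₋₁ + pₖ₋₂, qₖ = aₖqₖ₋₁ + qₖ₋₂ (with p₋₁=1, p₋₂=0, q₋₁=0, q₋₂=1):
  k=0: a=2, p=2, q=1
  k=1: a=1, p=3, q=1
  k=2: a=3, p=11, q=4

11/4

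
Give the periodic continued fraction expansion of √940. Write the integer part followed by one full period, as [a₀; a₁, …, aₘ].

[30; 1, 1, 1, 14, 1, 1, 1, 60]

a₀ = ⌊√940⌋ = 30.
With m₀=0, d₀=1 and mₖ₊₁ = dₖaₖ − mₖ, dₖ₊₁ = (n − mₖ₊₁²)/dₖ, aₖ₊₁ = ⌊(a₀+mₖ₊₁)/dₖ₊₁⌋:
  k=1: m=30, d=40, a=1
  k=2: m=10, d=21, a=1
  k=3: m=11, d=39, a=1
  k=4: m=28, d=4, a=14
  k=5: m=28, d=39, a=1
  k=6: m=11, d=21, a=1
  k=7: m=10, d=40, a=1
  k=8: m=30, d=1, a=60
d=1 and a=2a₀=60 at k=8, so the next step gives (m, d) = (30, 40) again — its k=1 value — and the period has length 8.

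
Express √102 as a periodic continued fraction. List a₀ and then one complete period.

a₀ = ⌊√102⌋ = 10.
With m₀=0, d₀=1 and mₖ₊₁ = dₖaₖ − mₖ, dₖ₊₁ = (n − mₖ₊₁²)/dₖ, aₖ₊₁ = ⌊(a₀+mₖ₊₁)/dₖ₊₁⌋:
  k=1: m=10, d=2, a=10
  k=2: m=10, d=1, a=20
d=1 and a=2a₀=20 at k=2, so the next step gives (m, d) = (10, 2) again — its k=1 value — and the period has length 2.

[10; 10, 20]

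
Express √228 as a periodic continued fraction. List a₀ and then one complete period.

a₀ = ⌊√228⌋ = 15.

[15; 10, 30]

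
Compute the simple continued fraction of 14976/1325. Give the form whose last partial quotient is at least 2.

[11; 3, 3, 3, 2, 17]

14976 = 11·1325 + 401
1325 = 3·401 + 122
401 = 3·122 + 35
122 = 3·35 + 17
35 = 2·17 + 1
17 = 17·1 + 0  (stop)
So 14976/1325 = [11; 3, 3, 3, 2, 17].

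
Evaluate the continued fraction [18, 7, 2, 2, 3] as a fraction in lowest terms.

2285/126

Using pₖ = aₖpₖ₋₁ + pₖ₋₂ and qₖ = aₖqₖ₋₁ + qₖ₋₂:
  k=0: a=18, p=18, q=1
  k=1: a=7, p=127, q=7
  k=2: a=2, p=272, q=15
  k=3: a=2, p=671, q=37
  k=4: a=3, p=2285, q=126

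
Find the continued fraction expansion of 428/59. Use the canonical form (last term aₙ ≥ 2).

[7; 3, 1, 14]

428 = 7×59 + 15
59 = 3×15 + 14
15 = 1×14 + 1
14 = 14×1 + 0  (stop)
So 428/59 = [7; 3, 1, 14].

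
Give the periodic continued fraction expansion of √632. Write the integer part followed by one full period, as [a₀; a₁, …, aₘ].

[25; 7, 6, 7, 50]

a₀ = ⌊√632⌋ = 25.
With m₀=0, d₀=1 and mₖ₊₁ = dₖaₖ − mₖ, dₖ₊₁ = (n − mₖ₊₁²)/dₖ, aₖ₊₁ = ⌊(a₀+mₖ₊₁)/dₖ₊₁⌋:
  k=1: m=25, d=7, a=7
  k=2: m=24, d=8, a=6
  k=3: m=24, d=7, a=7
  k=4: m=25, d=1, a=50
d=1 and a=2a₀=50 at k=4, so the next step gives (m, d) = (25, 7) again — its k=1 value — and the period has length 4.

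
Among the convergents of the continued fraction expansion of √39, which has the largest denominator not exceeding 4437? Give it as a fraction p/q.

15294/2449

√39 = [6; 4, 12, …] (period length 2).
Convergents:
  p_0/q_0 = 6/1
  p_1/q_1 = 25/4
  p_2/q_2 = 306/49
  p_3/q_3 = 1249/200
  p_4/q_4 = 15294/2449
  p_5/q_5 = 62425/9996
q_4 = 2449 ≤ 4437 < 9996 = q_5, so the answer is 15294/2449.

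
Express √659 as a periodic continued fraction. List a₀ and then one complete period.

[25; 1, 2, 25, 2, 1, 50]

a₀ = ⌊√659⌋ = 25.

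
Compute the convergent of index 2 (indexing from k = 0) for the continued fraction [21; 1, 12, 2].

Using pₖ = aₖpₖ₋₁ + pₖ₋₂, qₖ = aₖqₖ₋₁ + qₖ₋₂ (with p₋₁=1, p₋₂=0, q₋₁=0, q₋₂=1):
  k=0: a=21, p=21, q=1
  k=1: a=1, p=22, q=1
  k=2: a=12, p=285, q=13

285/13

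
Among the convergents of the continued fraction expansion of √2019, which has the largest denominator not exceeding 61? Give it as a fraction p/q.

√2019 = [44; 1, 13, 1, 88, …] (period length 4).
Convergents:
  p_0/q_0 = 44/1
  p_1/q_1 = 45/1
  p_2/q_2 = 629/14
  p_3/q_3 = 674/15
  p_4/q_4 = 59941/1334
q_3 = 15 ≤ 61 < 1334 = q_4, so the answer is 674/15.

674/15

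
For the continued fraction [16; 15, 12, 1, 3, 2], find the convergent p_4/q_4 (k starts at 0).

12355/769

Using pₖ = aₖpₖ₋₁ + pₖ₋₂, qₖ = aₖqₖ₋₁ + qₖ₋₂ (with p₋₁=1, p₋₂=0, q₋₁=0, q₋₂=1):
  k=0: a=16, p=16, q=1
  k=1: a=15, p=241, q=15
  k=2: a=12, p=2908, q=181
  k=3: a=1, p=3149, q=196
  k=4: a=3, p=12355, q=769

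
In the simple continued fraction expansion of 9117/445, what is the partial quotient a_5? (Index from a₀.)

1

9117 = 20·445 + 217   →  a_0 = 20
445 = 2·217 + 11   →  a_1 = 2
217 = 19·11 + 8   →  a_2 = 19
11 = 1·8 + 3   →  a_3 = 1
8 = 2·3 + 2   →  a_4 = 2
3 = 1·2 + 1   →  a_5 = 1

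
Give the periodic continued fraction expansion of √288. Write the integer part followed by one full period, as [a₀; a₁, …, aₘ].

[16; 1, 32]

a₀ = ⌊√288⌋ = 16.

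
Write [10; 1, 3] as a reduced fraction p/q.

Using pₖ = aₖpₖ₋₁ + pₖ₋₂ and qₖ = aₖqₖ₋₁ + qₖ₋₂:
  k=0: a=10, p=10, q=1
  k=1: a=1, p=11, q=1
  k=2: a=3, p=43, q=4

43/4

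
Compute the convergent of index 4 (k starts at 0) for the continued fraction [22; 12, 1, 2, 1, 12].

1126/51

Using pₖ = aₖpₖ₋₁ + pₖ₋₂, qₖ = aₖqₖ₋₁ + qₖ₋₂ (with p₋₁=1, p₋₂=0, q₋₁=0, q₋₂=1):
  k=0: a=22, p=22, q=1
  k=1: a=12, p=265, q=12
  k=2: a=1, p=287, q=13
  k=3: a=2, p=839, q=38
  k=4: a=1, p=1126, q=51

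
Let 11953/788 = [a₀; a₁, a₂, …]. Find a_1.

5

11953 = 15·788 + 133   →  a_0 = 15
788 = 5·133 + 123   →  a_1 = 5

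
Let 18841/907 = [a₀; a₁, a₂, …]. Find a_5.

18841 = 20·907 + 701   →  a_0 = 20
907 = 1·701 + 206   →  a_1 = 1
701 = 3·206 + 83   →  a_2 = 3
206 = 2·83 + 40   →  a_3 = 2
83 = 2·40 + 3   →  a_4 = 2
40 = 13·3 + 1   →  a_5 = 13

13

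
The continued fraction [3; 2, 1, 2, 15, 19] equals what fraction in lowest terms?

7912/2345

Using pₖ = aₖpₖ₋₁ + pₖ₋₂ and qₖ = aₖqₖ₋₁ + qₖ₋₂:
  k=0: a=3, p=3, q=1
  k=1: a=2, p=7, q=2
  k=2: a=1, p=10, q=3
  k=3: a=2, p=27, q=8
  k=4: a=15, p=415, q=123
  k=5: a=19, p=7912, q=2345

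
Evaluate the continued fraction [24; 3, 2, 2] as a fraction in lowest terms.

413/17

Fold from the inside: start with 2/1.
  2 + 1/2 = 5/2
  3 + 2/5 = 17/5
  24 + 5/17 = 413/17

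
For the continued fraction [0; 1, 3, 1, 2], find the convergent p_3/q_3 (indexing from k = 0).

4/5

Using pₖ = aₖpₖ₋₁ + pₖ₋₂, qₖ = aₖqₖ₋₁ + qₖ₋₂ (with p₋₁=1, p₋₂=0, q₋₁=0, q₋₂=1):
  k=0: a=0, p=0, q=1
  k=1: a=1, p=1, q=1
  k=2: a=3, p=3, q=4
  k=3: a=1, p=4, q=5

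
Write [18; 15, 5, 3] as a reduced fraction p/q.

Using pₖ = aₖpₖ₋₁ + pₖ₋₂ and qₖ = aₖqₖ₋₁ + qₖ₋₂:
  k=0: a=18, p=18, q=1
  k=1: a=15, p=271, q=15
  k=2: a=5, p=1373, q=76
  k=3: a=3, p=4390, q=243

4390/243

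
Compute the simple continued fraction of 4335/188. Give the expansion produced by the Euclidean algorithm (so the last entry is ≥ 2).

[23; 17, 11]

4335 = 23×188 + 11
188 = 17×11 + 1
11 = 11×1 + 0  (stop)
So 4335/188 = [23; 17, 11].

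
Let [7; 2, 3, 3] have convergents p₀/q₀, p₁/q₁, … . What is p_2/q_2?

52/7

Using pₖ = aₖpₖ₋₁ + pₖ₋₂, qₖ = aₖqₖ₋₁ + qₖ₋₂ (with p₋₁=1, p₋₂=0, q₋₁=0, q₋₂=1):
  k=0: a=7, p=7, q=1
  k=1: a=2, p=15, q=2
  k=2: a=3, p=52, q=7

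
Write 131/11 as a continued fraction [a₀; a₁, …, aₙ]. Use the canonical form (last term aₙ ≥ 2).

[11; 1, 10]

131 = 11×11 + 10
11 = 1×10 + 1
10 = 10×1 + 0  (stop)
So 131/11 = [11; 1, 10].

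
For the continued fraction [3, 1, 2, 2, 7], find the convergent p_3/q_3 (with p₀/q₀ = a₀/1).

Using pₖ = aₖpₖ₋₁ + pₖ₋₂, qₖ = aₖqₖ₋₁ + qₖ₋₂ (with p₋₁=1, p₋₂=0, q₋₁=0, q₋₂=1):
  k=0: a=3, p=3, q=1
  k=1: a=1, p=4, q=1
  k=2: a=2, p=11, q=3
  k=3: a=2, p=26, q=7

26/7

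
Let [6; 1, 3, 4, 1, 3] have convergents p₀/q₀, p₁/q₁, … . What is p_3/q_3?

Using pₖ = aₖpₖ₋₁ + pₖ₋₂, qₖ = aₖqₖ₋₁ + qₖ₋₂ (with p₋₁=1, p₋₂=0, q₋₁=0, q₋₂=1):
  k=0: a=6, p=6, q=1
  k=1: a=1, p=7, q=1
  k=2: a=3, p=27, q=4
  k=3: a=4, p=115, q=17

115/17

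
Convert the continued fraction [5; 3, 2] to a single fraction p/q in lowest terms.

Using pₖ = aₖpₖ₋₁ + pₖ₋₂ and qₖ = aₖqₖ₋₁ + qₖ₋₂:
  k=0: a=5, p=5, q=1
  k=1: a=3, p=16, q=3
  k=2: a=2, p=37, q=7

37/7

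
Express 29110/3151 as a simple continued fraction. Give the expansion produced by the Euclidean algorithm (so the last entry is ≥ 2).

29110 = 9*3151 + 751
3151 = 4*751 + 147
751 = 5*147 + 16
147 = 9*16 + 3
16 = 5*3 + 1
3 = 3*1 + 0  (stop)
So 29110/3151 = [9; 4, 5, 9, 5, 3].

[9; 4, 5, 9, 5, 3]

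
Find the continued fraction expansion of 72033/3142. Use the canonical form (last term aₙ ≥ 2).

[22; 1, 12, 2, 16, 7]

72033 = 22·3142 + 2909
3142 = 1·2909 + 233
2909 = 12·233 + 113
233 = 2·113 + 7
113 = 16·7 + 1
7 = 7·1 + 0  (stop)
So 72033/3142 = [22; 1, 12, 2, 16, 7].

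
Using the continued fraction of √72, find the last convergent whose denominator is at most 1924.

9512/1121

√72 = [8; 2, 16, …] (period length 2).
Convergents:
  p_0/q_0 = 8/1
  p_1/q_1 = 17/2
  p_2/q_2 = 280/33
  p_3/q_3 = 577/68
  p_4/q_4 = 9512/1121
  p_5/q_5 = 19601/2310
q_4 = 1121 ≤ 1924 < 2310 = q_5, so the answer is 9512/1121.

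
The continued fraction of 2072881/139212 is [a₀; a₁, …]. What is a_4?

2072881 = 14·139212 + 123913   →  a_0 = 14
139212 = 1·123913 + 15299   →  a_1 = 1
123913 = 8·15299 + 1521   →  a_2 = 8
15299 = 10·1521 + 89   →  a_3 = 10
1521 = 17·89 + 8   →  a_4 = 17

17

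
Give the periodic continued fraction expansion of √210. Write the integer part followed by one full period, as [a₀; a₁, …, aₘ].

[14; 2, 28]

a₀ = ⌊√210⌋ = 14.
With m₀=0, d₀=1 and mₖ₊₁ = dₖaₖ − mₖ, dₖ₊₁ = (n − mₖ₊₁²)/dₖ, aₖ₊₁ = ⌊(a₀+mₖ₊₁)/dₖ₊₁⌋:
  k=1: m=14, d=14, a=2
  k=2: m=14, d=1, a=28
d=1 and a=2a₀=28 at k=2, so the next step gives (m, d) = (14, 14) again — its k=1 value — and the period has length 2.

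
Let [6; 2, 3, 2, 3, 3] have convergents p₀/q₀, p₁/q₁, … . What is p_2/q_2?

45/7

Using pₖ = aₖpₖ₋₁ + pₖ₋₂, qₖ = aₖqₖ₋₁ + qₖ₋₂ (with p₋₁=1, p₋₂=0, q₋₁=0, q₋₂=1):
  k=0: a=6, p=6, q=1
  k=1: a=2, p=13, q=2
  k=2: a=3, p=45, q=7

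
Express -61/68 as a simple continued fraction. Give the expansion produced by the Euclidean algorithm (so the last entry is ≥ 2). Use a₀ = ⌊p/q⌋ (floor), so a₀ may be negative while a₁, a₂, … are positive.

-61 = -1*68 + 7
68 = 9*7 + 5
7 = 1*5 + 2
5 = 2*2 + 1
2 = 2*1 + 0  (stop)
So -61/68 = [-1; 9, 1, 2, 2].

[-1; 9, 1, 2, 2]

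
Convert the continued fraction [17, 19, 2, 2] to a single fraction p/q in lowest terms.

Using pₖ = aₖpₖ₋₁ + pₖ₋₂ and qₖ = aₖqₖ₋₁ + qₖ₋₂:
  k=0: a=17, p=17, q=1
  k=1: a=19, p=324, q=19
  k=2: a=2, p=665, q=39
  k=3: a=2, p=1654, q=97

1654/97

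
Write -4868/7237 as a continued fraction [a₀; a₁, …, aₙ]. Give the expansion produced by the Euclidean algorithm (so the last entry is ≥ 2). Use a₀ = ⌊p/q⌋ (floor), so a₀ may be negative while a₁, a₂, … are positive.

-4868 = -1*7237 + 2369
7237 = 3*2369 + 130
2369 = 18*130 + 29
130 = 4*29 + 14
29 = 2*14 + 1
14 = 14*1 + 0  (stop)
So -4868/7237 = [-1; 3, 18, 4, 2, 14].

[-1; 3, 18, 4, 2, 14]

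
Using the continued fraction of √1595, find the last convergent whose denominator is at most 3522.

√1595 = [39; 1, 14, 1, 78, …] (period length 4).
Convergents:
  p_0/q_0 = 39/1
  p_1/q_1 = 40/1
  p_2/q_2 = 599/15
  p_3/q_3 = 639/16
  p_4/q_4 = 50441/1263
  p_5/q_5 = 51080/1279
  p_6/q_6 = 765561/19169
q_5 = 1279 ≤ 3522 < 19169 = q_6, so the answer is 51080/1279.

51080/1279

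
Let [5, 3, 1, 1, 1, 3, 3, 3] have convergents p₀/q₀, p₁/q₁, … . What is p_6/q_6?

Using pₖ = aₖpₖ₋₁ + pₖ₋₂, qₖ = aₖqₖ₋₁ + qₖ₋₂ (with p₋₁=1, p₋₂=0, q₋₁=0, q₋₂=1):
  k=0: a=5, p=5, q=1
  k=1: a=3, p=16, q=3
  k=2: a=1, p=21, q=4
  k=3: a=1, p=37, q=7
  k=4: a=1, p=58, q=11
  k=5: a=3, p=211, q=40
  k=6: a=3, p=691, q=131

691/131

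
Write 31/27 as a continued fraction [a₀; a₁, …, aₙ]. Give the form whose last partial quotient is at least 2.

31 = 1*27 + 4
27 = 6*4 + 3
4 = 1*3 + 1
3 = 3*1 + 0  (stop)
So 31/27 = [1; 6, 1, 3].

[1; 6, 1, 3]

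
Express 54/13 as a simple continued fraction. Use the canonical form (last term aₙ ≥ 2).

54 = 4×13 + 2
13 = 6×2 + 1
2 = 2×1 + 0  (stop)
So 54/13 = [4; 6, 2].

[4; 6, 2]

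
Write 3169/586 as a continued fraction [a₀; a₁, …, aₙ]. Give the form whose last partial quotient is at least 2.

[5; 2, 2, 4, 1, 2, 3, 2]

3169 = 5×586 + 239
586 = 2×239 + 108
239 = 2×108 + 23
108 = 4×23 + 16
23 = 1×16 + 7
16 = 2×7 + 2
7 = 3×2 + 1
2 = 2×1 + 0  (stop)
So 3169/586 = [5; 2, 2, 4, 1, 2, 3, 2].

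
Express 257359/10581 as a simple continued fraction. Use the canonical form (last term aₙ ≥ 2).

257359 = 24×10581 + 3415
10581 = 3×3415 + 336
3415 = 10×336 + 55
336 = 6×55 + 6
55 = 9×6 + 1
6 = 6×1 + 0  (stop)
So 257359/10581 = [24; 3, 10, 6, 9, 6].

[24; 3, 10, 6, 9, 6]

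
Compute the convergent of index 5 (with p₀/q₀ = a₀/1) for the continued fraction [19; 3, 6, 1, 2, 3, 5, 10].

Using pₖ = aₖpₖ₋₁ + pₖ₋₂, qₖ = aₖqₖ₋₁ + qₖ₋₂ (with p₋₁=1, p₋₂=0, q₋₁=0, q₋₂=1):
  k=0: a=19, p=19, q=1
  k=1: a=3, p=58, q=3
  k=2: a=6, p=367, q=19
  k=3: a=1, p=425, q=22
  k=4: a=2, p=1217, q=63
  k=5: a=3, p=4076, q=211

4076/211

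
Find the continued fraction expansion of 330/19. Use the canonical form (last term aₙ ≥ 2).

[17; 2, 1, 2, 2]

330 = 17×19 + 7
19 = 2×7 + 5
7 = 1×5 + 2
5 = 2×2 + 1
2 = 2×1 + 0  (stop)
So 330/19 = [17; 2, 1, 2, 2].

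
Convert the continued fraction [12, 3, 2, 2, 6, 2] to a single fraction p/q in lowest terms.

Fold from the inside: start with 2/1.
  6 + 1/2 = 13/2
  2 + 2/13 = 28/13
  2 + 13/28 = 69/28
  3 + 28/69 = 235/69
  12 + 69/235 = 2889/235

2889/235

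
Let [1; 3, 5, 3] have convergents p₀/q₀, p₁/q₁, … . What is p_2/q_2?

Using pₖ = aₖpₖ₋₁ + pₖ₋₂, qₖ = aₖqₖ₋₁ + qₖ₋₂ (with p₋₁=1, p₋₂=0, q₋₁=0, q₋₂=1):
  k=0: a=1, p=1, q=1
  k=1: a=3, p=4, q=3
  k=2: a=5, p=21, q=16

21/16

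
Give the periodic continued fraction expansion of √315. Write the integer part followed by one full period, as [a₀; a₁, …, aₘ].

a₀ = ⌊√315⌋ = 17.
With m₀=0, d₀=1 and mₖ₊₁ = dₖaₖ − mₖ, dₖ₊₁ = (n − mₖ₊₁²)/dₖ, aₖ₊₁ = ⌊(a₀+mₖ₊₁)/dₖ₊₁⌋:
  k=1: m=17, d=26, a=1
  k=2: m=9, d=9, a=2
  k=3: m=9, d=26, a=1
  k=4: m=17, d=1, a=34
d=1 and a=2a₀=34 at k=4, so the next step gives (m, d) = (17, 26) again — its k=1 value — and the period has length 4.

[17; 1, 2, 1, 34]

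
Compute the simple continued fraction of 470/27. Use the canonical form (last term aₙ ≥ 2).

[17; 2, 2, 5]

470 = 17*27 + 11
27 = 2*11 + 5
11 = 2*5 + 1
5 = 5*1 + 0  (stop)
So 470/27 = [17; 2, 2, 5].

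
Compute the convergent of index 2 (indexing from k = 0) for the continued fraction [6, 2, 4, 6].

Using pₖ = aₖpₖ₋₁ + pₖ₋₂, qₖ = aₖqₖ₋₁ + qₖ₋₂ (with p₋₁=1, p₋₂=0, q₋₁=0, q₋₂=1):
  k=0: a=6, p=6, q=1
  k=1: a=2, p=13, q=2
  k=2: a=4, p=58, q=9

58/9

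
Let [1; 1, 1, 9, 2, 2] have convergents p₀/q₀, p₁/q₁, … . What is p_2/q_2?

Using pₖ = aₖpₖ₋₁ + pₖ₋₂, qₖ = aₖqₖ₋₁ + qₖ₋₂ (with p₋₁=1, p₋₂=0, q₋₁=0, q₋₂=1):
  k=0: a=1, p=1, q=1
  k=1: a=1, p=2, q=1
  k=2: a=1, p=3, q=2

3/2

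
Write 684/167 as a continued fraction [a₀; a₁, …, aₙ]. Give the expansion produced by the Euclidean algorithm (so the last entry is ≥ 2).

[4; 10, 2, 3, 2]

684 = 4*167 + 16
167 = 10*16 + 7
16 = 2*7 + 2
7 = 3*2 + 1
2 = 2*1 + 0  (stop)
So 684/167 = [4; 10, 2, 3, 2].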